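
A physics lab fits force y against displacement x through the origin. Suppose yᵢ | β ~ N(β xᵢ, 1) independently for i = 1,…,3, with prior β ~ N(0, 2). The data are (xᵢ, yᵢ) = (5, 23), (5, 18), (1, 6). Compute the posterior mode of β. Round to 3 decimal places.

log p(β | y) = −Σ(yᵢ − βxᵢ)²/(2·1) − β²/(2·2) + const.
Setting the derivative to zero: Σxᵢ(yᵢ − βxᵢ)/1 − β/2 = 0, so β = Σxᵢyᵢ / (Σxᵢ² + σ²/τ²).
Σxᵢyᵢ = 5·23 + 5·18 + 1·6 = 211; Σxᵢ² = 51; σ²/τ² = 0.5.
β̂_MAP = 211 / (51 + 0.5) = 211/51.5 ≈ 4.097.

β̂_MAP = 4.097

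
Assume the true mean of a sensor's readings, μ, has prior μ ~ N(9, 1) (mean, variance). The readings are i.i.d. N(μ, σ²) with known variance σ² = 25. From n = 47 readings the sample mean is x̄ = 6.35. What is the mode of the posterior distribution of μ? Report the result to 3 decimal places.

n = 47, x̄ = 6.35.
For a Normal prior and Normal likelihood with known variance, the posterior is Normal; its mode equals its mean, the precision-weighted average.
Prior precision 1/σ₀² = 1/1 = 1; data precision n/σ² = 47/25 = 1.88.
μ̂ = (1·9 + 1.88·6.35) / (1 + 1.88) = 20.938/2.88 = 10469/1440 ≈ 7.270.

μ̂_MAP = 7.270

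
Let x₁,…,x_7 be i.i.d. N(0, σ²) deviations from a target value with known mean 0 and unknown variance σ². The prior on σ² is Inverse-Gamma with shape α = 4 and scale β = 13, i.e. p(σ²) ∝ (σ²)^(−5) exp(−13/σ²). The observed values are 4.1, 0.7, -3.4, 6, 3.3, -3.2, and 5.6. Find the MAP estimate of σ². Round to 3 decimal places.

σ̂²_MAP = 8.432

Sum of squared deviations about the known mean: SS = (4.1−0)² + (0.7−0)² + (-3.4−0)² + (6−0)² + (3.3−0)² + (-3.2−0)² + (5.6−0)² = 117.35.
The Normal likelihood contributes (σ²)^(−n/2) exp(−SS/(2σ²)), so the posterior is Inverse-Gamma(α + n/2, β + SS/2) = Inverse-Gamma(7.5, 71.675).
The mode of Inverse-Gamma(a, b) is b/(a+1) = 71.675/8.5 ≈ 8.432.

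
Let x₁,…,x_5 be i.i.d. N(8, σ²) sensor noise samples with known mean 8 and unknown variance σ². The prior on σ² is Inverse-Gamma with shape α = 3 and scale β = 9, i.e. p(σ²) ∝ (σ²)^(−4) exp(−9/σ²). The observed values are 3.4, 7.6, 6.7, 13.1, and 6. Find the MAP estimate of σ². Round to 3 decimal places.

Sum of squared deviations about the known mean: SS = (3.4−8)² + (7.6−8)² + (6.7−8)² + (13.1−8)² + (6−8)² = 53.02.
The Normal likelihood contributes (σ²)^(−n/2) exp(−SS/(2σ²)), so the posterior is Inverse-Gamma(α + n/2, β + SS/2) = Inverse-Gamma(5.5, 35.51).
The mode of Inverse-Gamma(a, b) is b/(a+1) = 35.51/6.5 ≈ 5.463.

σ̂²_MAP = 5.463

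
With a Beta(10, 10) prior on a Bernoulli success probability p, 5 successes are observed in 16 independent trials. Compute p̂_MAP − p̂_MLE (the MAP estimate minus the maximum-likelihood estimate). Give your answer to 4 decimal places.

Posterior is Beta(15, 21); MAP = (15−1)/(36−2) = 14/34 ≈ 0.41176.
MLE ignores the prior: p̂_MLE = k/n = 5/16 ≈ 0.31250.
Difference = 14/34 − 5/16 = 27/272 ≈ 0.0993.

MAP − MLE = 0.0993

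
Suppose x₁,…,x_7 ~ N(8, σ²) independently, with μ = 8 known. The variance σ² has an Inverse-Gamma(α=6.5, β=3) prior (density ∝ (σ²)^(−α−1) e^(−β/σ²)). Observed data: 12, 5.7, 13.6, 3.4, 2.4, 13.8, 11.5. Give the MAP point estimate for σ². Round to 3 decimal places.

σ̂²_MAP = 7.139

Sum of squared deviations about the known mean: SS = (12−8)² + (5.7−8)² + (13.6−8)² + (3.4−8)² + (2.4−8)² + (13.8−8)² + (11.5−8)² = 151.06.
The Normal likelihood contributes (σ²)^(−n/2) exp(−SS/(2σ²)), so the posterior is Inverse-Gamma(α + n/2, β + SS/2) = Inverse-Gamma(10, 78.53).
The mode of Inverse-Gamma(a, b) is b/(a+1) = 78.53/11 ≈ 7.139.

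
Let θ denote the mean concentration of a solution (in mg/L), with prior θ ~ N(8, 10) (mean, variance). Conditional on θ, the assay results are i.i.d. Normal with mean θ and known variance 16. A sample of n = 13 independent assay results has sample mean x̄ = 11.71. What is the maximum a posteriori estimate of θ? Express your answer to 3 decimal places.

θ̂_MAP = 11.303

n = 13, x̄ = 11.71.
For a Normal prior and Normal likelihood with known variance, the posterior is Normal; its mode equals its mean, the precision-weighted average.
Prior precision 1/σ₀² = 1/10 = 0.1; data precision n/σ² = 13/16 = 0.8125.
θ̂ = (0.1·8 + 0.8125·11.71) / (0.1 + 0.8125) = 10.314375/0.9125 = 16503/1460 ≈ 11.303.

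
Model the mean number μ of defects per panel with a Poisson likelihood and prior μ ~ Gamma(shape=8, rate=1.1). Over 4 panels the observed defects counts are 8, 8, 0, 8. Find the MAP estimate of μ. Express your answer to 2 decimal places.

μ̂_MAP = 6.08

Σxᵢ = 8+8+0+8 = 24, with n = 4.
Posterior ∝ μ^7e^(−1.1μ) · μ^24e^(−4μ) = μ^31e^(−5.1μ), i.e. Gamma(shape=32, rate=5.1).
The mode of a Gamma(a, b) with a ≥ 1 (shape–rate) is (a−1)/b = 31/5.1 ≈ 6.08.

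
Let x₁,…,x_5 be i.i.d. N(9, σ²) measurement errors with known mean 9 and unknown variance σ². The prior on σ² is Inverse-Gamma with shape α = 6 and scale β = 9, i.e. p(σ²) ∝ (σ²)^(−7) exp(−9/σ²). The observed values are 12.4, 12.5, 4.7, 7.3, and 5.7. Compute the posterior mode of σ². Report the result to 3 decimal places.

Sum of squared deviations about the known mean: SS = (12.4−9)² + (12.5−9)² + (4.7−9)² + (7.3−9)² + (5.7−9)² = 56.08.
The Normal likelihood contributes (σ²)^(−n/2) exp(−SS/(2σ²)), so the posterior is Inverse-Gamma(α + n/2, β + SS/2) = Inverse-Gamma(8.5, 37.04).
The mode of Inverse-Gamma(a, b) is b/(a+1) = 37.04/9.5 ≈ 3.899.

σ̂²_MAP = 3.899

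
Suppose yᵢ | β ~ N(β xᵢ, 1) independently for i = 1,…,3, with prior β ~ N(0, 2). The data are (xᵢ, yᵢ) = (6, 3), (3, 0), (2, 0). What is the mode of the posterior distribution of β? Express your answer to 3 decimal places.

β̂_MAP = 0.364

log p(β | y) = −Σ(yᵢ − βxᵢ)²/(2·1) − β²/(2·2) + const.
Setting the derivative to zero: Σxᵢ(yᵢ − βxᵢ)/1 − β/2 = 0, so β = Σxᵢyᵢ / (Σxᵢ² + σ²/τ²).
Σxᵢyᵢ = 6·3 + 3·0 + 2·0 = 18; Σxᵢ² = 49; σ²/τ² = 0.5.
β̂_MAP = 18 / (49 + 0.5) = 18/49.5 ≈ 0.364.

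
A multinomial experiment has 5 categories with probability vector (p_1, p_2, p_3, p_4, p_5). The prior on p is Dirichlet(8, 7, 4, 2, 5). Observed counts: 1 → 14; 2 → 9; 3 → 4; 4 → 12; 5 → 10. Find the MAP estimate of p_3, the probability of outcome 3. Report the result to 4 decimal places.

MAP estimate: 0.1000

The posterior is Dirichlet(αᵢ + nᵢ) = Dirichlet(22, 16, 8, 14, 15).
For a Dirichlet(a₁,…,a_K) with all aᵢ > 1, the mode has j-th component (aⱼ − 1)/(Σaᵢ − K).
Here Σaᵢ = 75 and K = 5, so p_3 = (8 − 1)/(75 − 5) = 7/70 ≈ 0.1000.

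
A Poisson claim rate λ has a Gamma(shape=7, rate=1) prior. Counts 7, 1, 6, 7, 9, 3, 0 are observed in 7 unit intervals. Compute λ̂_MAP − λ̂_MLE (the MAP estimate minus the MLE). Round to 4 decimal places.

Σxᵢ = 33. Posterior is Gamma(40, 8); MAP = (40−1)/8 = 39/8 ≈ 4.87500.
MLE = x̄ = 33/7 ≈ 4.71429.
Difference = 39/8 − 33/7 = 9/56 ≈ 0.1607.

MAP − MLE = 0.1607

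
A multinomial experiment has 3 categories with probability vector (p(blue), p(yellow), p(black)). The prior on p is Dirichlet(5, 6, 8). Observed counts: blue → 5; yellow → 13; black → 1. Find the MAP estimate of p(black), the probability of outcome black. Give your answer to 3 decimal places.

MAP estimate of p(black) = 0.229

The posterior is Dirichlet(αᵢ + nᵢ) = Dirichlet(10, 19, 9).
For a Dirichlet(a₁,…,a_K) with all aᵢ > 1, the mode has j-th component (aⱼ − 1)/(Σaᵢ − K).
Here Σaᵢ = 38 and K = 3, so p(black) = (9 − 1)/(38 − 3) = 8/35 ≈ 0.229.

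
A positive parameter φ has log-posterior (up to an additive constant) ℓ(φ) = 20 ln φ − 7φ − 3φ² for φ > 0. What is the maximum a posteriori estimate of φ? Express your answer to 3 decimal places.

φ̂_MAP = 1.333

ℓ'(φ) = 20/φ − 7 − 6φ. Setting this to zero and multiplying by φ: 6φ² + 7φ − 20 = 0.
φ = (−7 + √(7² + 4·6·20)) / (2·6) = (−7 + √529) / 12 = (−7 + 23)/12 = 4/3.
ℓ''(φ) = −20/φ² − 6 < 0, confirming a maximum.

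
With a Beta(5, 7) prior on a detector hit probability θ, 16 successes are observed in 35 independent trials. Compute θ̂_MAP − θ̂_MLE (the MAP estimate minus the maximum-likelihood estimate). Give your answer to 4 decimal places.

Posterior is Beta(21, 26); MAP = (21−1)/(47−2) = 20/45 ≈ 0.44444.
MLE ignores the prior: θ̂_MLE = k/n = 16/35 ≈ 0.45714.
Difference = 20/45 − 16/35 = -4/315 ≈ -0.0127.

MAP − MLE = -0.0127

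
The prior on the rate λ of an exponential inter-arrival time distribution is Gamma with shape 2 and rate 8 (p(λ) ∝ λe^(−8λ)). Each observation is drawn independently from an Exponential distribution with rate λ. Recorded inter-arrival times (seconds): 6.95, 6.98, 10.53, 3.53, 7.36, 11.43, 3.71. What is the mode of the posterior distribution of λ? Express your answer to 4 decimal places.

λ̂_MAP = 0.1368

The Exponential(rate=λ) likelihood is ∝ λ^n e^(−λΣtᵢ). Here n = 7 and Σtᵢ = 6.95 + 6.98 + 10.53 + 3.53 + 7.36 + 11.43 + 3.71 = 50.49.
Posterior ∝ λe^(−8λ) · λ^7e^(−50.49λ) = λ^8e^(−58.49λ), i.e. Gamma(9, 58.49).
Mode = (a−1)/b = 8/58.49 ≈ 0.1368.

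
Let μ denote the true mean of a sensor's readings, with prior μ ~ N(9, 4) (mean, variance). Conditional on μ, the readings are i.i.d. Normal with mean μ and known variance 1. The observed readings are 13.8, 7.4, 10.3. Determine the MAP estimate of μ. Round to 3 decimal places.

μ̂_MAP = 10.385

n = 3; x̄ = (13.8 + 7.4 + 10.3)/3 = 31.5/3 = 10.5.
For a Normal prior and Normal likelihood with known variance, the posterior is Normal; its mode equals its mean, the precision-weighted average.
Prior precision 1/σ₀² = 1/4 = 0.25; data precision n/σ² = 3/1 = 3.
μ̂ = (0.25·9 + 3·10.5) / (0.25 + 3) = 33.75/3.25 = 135/13 ≈ 10.385.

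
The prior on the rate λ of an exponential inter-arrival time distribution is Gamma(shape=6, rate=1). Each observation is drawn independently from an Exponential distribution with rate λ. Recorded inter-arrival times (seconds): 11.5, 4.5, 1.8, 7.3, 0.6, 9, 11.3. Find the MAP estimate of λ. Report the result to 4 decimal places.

The Exponential(rate=λ) likelihood is ∝ λ^n e^(−λΣtᵢ). Here n = 7 and Σtᵢ = 11.5 + 4.5 + 1.8 + 7.3 + 0.6 + 9 + 11.3 = 46.
Posterior ∝ λ^5e^(−1λ) · λ^7e^(−46λ) = λ^12e^(−47λ), i.e. Gamma(13, 47).
Mode = (a−1)/b = 12/47 ≈ 0.2553.

λ̂_MAP = 0.2553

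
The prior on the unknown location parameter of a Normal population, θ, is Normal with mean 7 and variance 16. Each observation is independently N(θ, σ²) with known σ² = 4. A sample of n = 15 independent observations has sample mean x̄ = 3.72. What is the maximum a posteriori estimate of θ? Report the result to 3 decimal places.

θ̂_MAP = 3.774

n = 15, x̄ = 3.72.
For a Normal prior and Normal likelihood with known variance, the posterior is Normal; its mode equals its mean, the precision-weighted average.
Prior precision 1/σ₀² = 1/16 = 0.0625; data precision n/σ² = 15/4 = 3.75.
θ̂ = (0.0625·7 + 3.75·3.72) / (0.0625 + 3.75) = 14.3875/3.8125 = 1151/305 ≈ 3.774.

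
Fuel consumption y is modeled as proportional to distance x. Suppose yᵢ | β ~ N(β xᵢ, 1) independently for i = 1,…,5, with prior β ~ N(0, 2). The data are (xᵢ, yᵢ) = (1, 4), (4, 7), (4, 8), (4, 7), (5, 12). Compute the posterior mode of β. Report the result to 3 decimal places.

log p(β | y) = −Σ(yᵢ − βxᵢ)²/(2·1) − β²/(2·2) + const.
Setting the derivative to zero: Σxᵢ(yᵢ − βxᵢ)/1 − β/2 = 0, so β = Σxᵢyᵢ / (Σxᵢ² + σ²/τ²).
Σxᵢyᵢ = 1·4 + 4·7 + 4·8 + 4·7 + 5·12 = 152; Σxᵢ² = 74; σ²/τ² = 0.5.
β̂_MAP = 152 / (74 + 0.5) = 152/74.5 ≈ 2.040.

β̂_MAP = 2.040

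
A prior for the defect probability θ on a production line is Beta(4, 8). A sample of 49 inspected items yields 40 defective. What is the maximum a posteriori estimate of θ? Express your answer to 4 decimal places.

θ̂_MAP = 0.7288

Prior: Beta(4, 8).
Data: 40 successes in 49 trials. The binomial likelihood contributes θ^40(1−θ)^9, so the posterior is Beta(4+40, 8+9) = Beta(44, 17).
For Beta(a, b) with a, b > 1 the mode is (a−1)/(a+b−2) = 43/59 ≈ 0.7288.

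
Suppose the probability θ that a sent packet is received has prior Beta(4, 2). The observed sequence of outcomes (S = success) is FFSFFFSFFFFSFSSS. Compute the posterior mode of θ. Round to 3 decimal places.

Prior: Beta(4, 2).
Data: 6 successes in 16 trials (from the sequence). The binomial likelihood contributes θ^6(1−θ)^10, so the posterior is Beta(4+6, 2+10) = Beta(10, 12).
For Beta(a, b) with a, b > 1 the mode is (a−1)/(a+b−2) = 9/20 ≈ 0.450.

θ̂_MAP = 0.450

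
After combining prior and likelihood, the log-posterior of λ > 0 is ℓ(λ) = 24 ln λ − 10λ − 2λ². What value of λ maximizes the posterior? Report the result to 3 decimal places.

λ̂_MAP = 1.500

ℓ'(λ) = 24/λ − 10 − 4λ. Setting this to zero and multiplying by λ: 4λ² + 10λ − 24 = 0.
λ = (−10 + √(10² + 4·4·24)) / (2·4) = (−10 + √484) / 8 = (−10 + 22)/8 = 3/2.
ℓ''(λ) = −24/λ² − 4 < 0, confirming a maximum.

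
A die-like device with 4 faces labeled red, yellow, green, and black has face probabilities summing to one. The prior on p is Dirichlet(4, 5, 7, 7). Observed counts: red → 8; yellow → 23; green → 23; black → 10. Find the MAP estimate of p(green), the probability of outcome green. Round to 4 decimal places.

MAP estimate of p(green) = 0.3494

The posterior is Dirichlet(αᵢ + nᵢ) = Dirichlet(12, 28, 30, 17).
For a Dirichlet(a₁,…,a_K) with all aᵢ > 1, the mode has j-th component (aⱼ − 1)/(Σaᵢ − K).
Here Σaᵢ = 87 and K = 4, so p(green) = (30 − 1)/(87 − 4) = 29/83 ≈ 0.3494.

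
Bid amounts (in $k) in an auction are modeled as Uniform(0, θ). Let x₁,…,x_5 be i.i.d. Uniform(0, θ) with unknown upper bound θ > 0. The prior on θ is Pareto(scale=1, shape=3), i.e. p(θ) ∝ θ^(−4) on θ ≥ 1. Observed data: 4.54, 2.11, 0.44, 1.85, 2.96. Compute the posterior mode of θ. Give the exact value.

The Uniform(0, θ) likelihood is θ^(−n) for θ ≥ max(xᵢ), zero otherwise. Here max(xᵢ) = 4.54.
Posterior ∝ θ^(−4) · θ^(−5) = θ^(−9) on θ ≥ max(1, 4.54) = 4.54.
This density is strictly decreasing in θ, so the posterior mode lies at the lower boundary of the support.

θ̂_MAP = 4.54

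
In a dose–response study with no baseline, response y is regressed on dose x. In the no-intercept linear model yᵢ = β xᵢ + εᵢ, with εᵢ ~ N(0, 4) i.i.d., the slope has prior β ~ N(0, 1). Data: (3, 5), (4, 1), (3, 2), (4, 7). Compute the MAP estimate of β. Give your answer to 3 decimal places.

β̂_MAP = 0.981

log p(β | y) = −Σ(yᵢ − βxᵢ)²/(2·4) − β²/(2·1) + const.
Setting the derivative to zero: Σxᵢ(yᵢ − βxᵢ)/4 − β/1 = 0, so β = Σxᵢyᵢ / (Σxᵢ² + σ²/τ²).
Σxᵢyᵢ = 3·5 + 4·1 + 3·2 + 4·7 = 53; Σxᵢ² = 50; σ²/τ² = 4.
β̂_MAP = 53 / (50 + 4) = 53/54 ≈ 0.981.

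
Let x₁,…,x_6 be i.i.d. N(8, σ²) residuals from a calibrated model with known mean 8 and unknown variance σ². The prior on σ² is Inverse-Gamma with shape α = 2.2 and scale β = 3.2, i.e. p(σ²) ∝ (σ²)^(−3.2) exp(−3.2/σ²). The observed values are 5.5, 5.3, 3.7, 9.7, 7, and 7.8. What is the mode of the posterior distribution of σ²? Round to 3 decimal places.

σ̂²_MAP = 3.416

Sum of squared deviations about the known mean: SS = (5.5−8)² + (5.3−8)² + (3.7−8)² + (9.7−8)² + (7−8)² + (7.8−8)² = 35.96.
The Normal likelihood contributes (σ²)^(−n/2) exp(−SS/(2σ²)), so the posterior is Inverse-Gamma(α + n/2, β + SS/2) = Inverse-Gamma(5.2, 21.18).
The mode of Inverse-Gamma(a, b) is b/(a+1) = 21.18/6.2 ≈ 3.416.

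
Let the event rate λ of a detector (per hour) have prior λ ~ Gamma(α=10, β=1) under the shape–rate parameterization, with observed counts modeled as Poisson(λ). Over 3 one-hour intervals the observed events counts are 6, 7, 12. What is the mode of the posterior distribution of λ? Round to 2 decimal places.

λ̂_MAP = 8.50

Σxᵢ = 6+7+12 = 25, with n = 3.
Posterior ∝ λ^9e^(−1λ) · λ^25e^(−3λ) = λ^34e^(−4λ), i.e. Gamma(shape=35, rate=4).
The mode of a Gamma(a, b) with a ≥ 1 (shape–rate) is (a−1)/b = 34/4 ≈ 8.50.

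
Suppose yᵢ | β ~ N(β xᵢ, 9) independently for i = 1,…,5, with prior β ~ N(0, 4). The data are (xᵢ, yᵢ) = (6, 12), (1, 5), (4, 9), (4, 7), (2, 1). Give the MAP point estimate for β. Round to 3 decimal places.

log p(β | y) = −Σ(yᵢ − βxᵢ)²/(2·9) − β²/(2·4) + const.
Setting the derivative to zero: Σxᵢ(yᵢ − βxᵢ)/9 − β/4 = 0, so β = Σxᵢyᵢ / (Σxᵢ² + σ²/τ²).
Σxᵢyᵢ = 6·12 + 1·5 + 4·9 + 4·7 + 2·1 = 143; Σxᵢ² = 73; σ²/τ² = 2.25.
β̂_MAP = 143 / (73 + 2.25) = 143/75.25 ≈ 1.900.

β̂_MAP = 1.900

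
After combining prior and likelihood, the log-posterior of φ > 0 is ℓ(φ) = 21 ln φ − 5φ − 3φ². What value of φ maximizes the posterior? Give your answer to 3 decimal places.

φ̂_MAP = 1.500

ℓ'(φ) = 21/φ − 5 − 6φ. Setting this to zero and multiplying by φ: 6φ² + 5φ − 21 = 0.
φ = (−5 + √(5² + 4·6·21)) / (2·6) = (−5 + √529) / 12 = (−5 + 23)/12 = 3/2.
ℓ''(φ) = −21/φ² − 6 < 0, confirming a maximum.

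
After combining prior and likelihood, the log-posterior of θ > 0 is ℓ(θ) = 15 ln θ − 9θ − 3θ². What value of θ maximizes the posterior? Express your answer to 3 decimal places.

ℓ'(θ) = 15/θ − 9 − 6θ. Setting this to zero and multiplying by θ: 6θ² + 9θ − 15 = 0.
θ = (−9 + √(9² + 4·6·15)) / (2·6) = (−9 + √441) / 12 = (−9 + 21)/12 = 1.
ℓ''(θ) = −15/θ² − 6 < 0, confirming a maximum.

θ̂_MAP = 1.000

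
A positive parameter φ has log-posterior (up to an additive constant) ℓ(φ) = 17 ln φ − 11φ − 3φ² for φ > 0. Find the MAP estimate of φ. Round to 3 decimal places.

φ̂_MAP = 1.000

ℓ'(φ) = 17/φ − 11 − 6φ. Setting this to zero and multiplying by φ: 6φ² + 11φ − 17 = 0.
φ = (−11 + √(11² + 4·6·17)) / (2·6) = (−11 + √529) / 12 = (−11 + 23)/12 = 1.
ℓ''(φ) = −17/φ² − 6 < 0, confirming a maximum.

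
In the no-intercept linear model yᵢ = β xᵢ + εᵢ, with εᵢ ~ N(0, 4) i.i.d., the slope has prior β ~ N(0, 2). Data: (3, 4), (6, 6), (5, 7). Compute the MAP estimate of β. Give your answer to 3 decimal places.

β̂_MAP = 1.153

log p(β | y) = −Σ(yᵢ − βxᵢ)²/(2·4) − β²/(2·2) + const.
Setting the derivative to zero: Σxᵢ(yᵢ − βxᵢ)/4 − β/2 = 0, so β = Σxᵢyᵢ / (Σxᵢ² + σ²/τ²).
Σxᵢyᵢ = 3·4 + 6·6 + 5·7 = 83; Σxᵢ² = 70; σ²/τ² = 2.
β̂_MAP = 83 / (70 + 2) = 83/72 ≈ 1.153.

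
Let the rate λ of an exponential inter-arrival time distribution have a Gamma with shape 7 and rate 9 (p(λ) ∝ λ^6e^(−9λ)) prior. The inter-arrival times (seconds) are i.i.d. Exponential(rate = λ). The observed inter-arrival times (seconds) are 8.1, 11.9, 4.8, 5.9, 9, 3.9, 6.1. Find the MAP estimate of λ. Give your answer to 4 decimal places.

The Exponential(rate=λ) likelihood is ∝ λ^n e^(−λΣtᵢ). Here n = 7 and Σtᵢ = 8.1 + 11.9 + 4.8 + 5.9 + 9 + 3.9 + 6.1 = 49.7.
Posterior ∝ λ^6e^(−9λ) · λ^7e^(−49.7λ) = λ^13e^(−58.7λ), i.e. Gamma(14, 58.7).
Mode = (a−1)/b = 13/58.7 ≈ 0.2215.

λ̂_MAP = 0.2215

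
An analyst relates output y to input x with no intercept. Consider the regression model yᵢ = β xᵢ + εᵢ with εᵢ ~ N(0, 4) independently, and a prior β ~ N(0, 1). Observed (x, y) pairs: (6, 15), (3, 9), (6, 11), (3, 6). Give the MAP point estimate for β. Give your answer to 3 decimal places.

β̂_MAP = 2.138

log p(β | y) = −Σ(yᵢ − βxᵢ)²/(2·4) − β²/(2·1) + const.
Setting the derivative to zero: Σxᵢ(yᵢ − βxᵢ)/4 − β/1 = 0, so β = Σxᵢyᵢ / (Σxᵢ² + σ²/τ²).
Σxᵢyᵢ = 6·15 + 3·9 + 6·11 + 3·6 = 201; Σxᵢ² = 90; σ²/τ² = 4.
β̂_MAP = 201 / (90 + 4) = 201/94 ≈ 2.138.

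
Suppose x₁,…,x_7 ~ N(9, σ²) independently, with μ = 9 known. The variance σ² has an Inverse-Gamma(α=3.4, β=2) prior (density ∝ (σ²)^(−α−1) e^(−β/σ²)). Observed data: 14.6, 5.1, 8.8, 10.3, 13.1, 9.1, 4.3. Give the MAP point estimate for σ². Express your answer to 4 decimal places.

Sum of squared deviations about the known mean: SS = (14.6−9)² + (5.1−9)² + (8.8−9)² + (10.3−9)² + (13.1−9)² + (9.1−9)² + (4.3−9)² = 87.21.
The Normal likelihood contributes (σ²)^(−n/2) exp(−SS/(2σ²)), so the posterior is Inverse-Gamma(α + n/2, β + SS/2) = Inverse-Gamma(6.9, 45.605).
The mode of Inverse-Gamma(a, b) is b/(a+1) = 45.605/7.9 ≈ 5.7728.

σ̂²_MAP = 5.7728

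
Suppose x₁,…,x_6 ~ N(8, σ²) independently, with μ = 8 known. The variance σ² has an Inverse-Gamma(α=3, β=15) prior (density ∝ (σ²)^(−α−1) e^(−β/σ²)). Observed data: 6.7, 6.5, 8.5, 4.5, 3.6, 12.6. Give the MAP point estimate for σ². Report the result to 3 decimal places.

σ̂²_MAP = 6.211

Sum of squared deviations about the known mean: SS = (6.7−8)² + (6.5−8)² + (8.5−8)² + (4.5−8)² + (3.6−8)² + (12.6−8)² = 56.96.
The Normal likelihood contributes (σ²)^(−n/2) exp(−SS/(2σ²)), so the posterior is Inverse-Gamma(α + n/2, β + SS/2) = Inverse-Gamma(6, 43.48).
The mode of Inverse-Gamma(a, b) is b/(a+1) = 43.48/7 ≈ 6.211.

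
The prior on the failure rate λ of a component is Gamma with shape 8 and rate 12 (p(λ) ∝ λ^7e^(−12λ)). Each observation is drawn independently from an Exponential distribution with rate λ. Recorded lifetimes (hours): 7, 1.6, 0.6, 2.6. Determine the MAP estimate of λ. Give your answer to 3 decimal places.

λ̂_MAP = 0.462

The Exponential(rate=λ) likelihood is ∝ λ^n e^(−λΣtᵢ). Here n = 4 and Σtᵢ = 7 + 1.6 + 0.6 + 2.6 = 11.8.
Posterior ∝ λ^7e^(−12λ) · λ^4e^(−11.8λ) = λ^11e^(−23.8λ), i.e. Gamma(12, 23.8).
Mode = (a−1)/b = 11/23.8 ≈ 0.462.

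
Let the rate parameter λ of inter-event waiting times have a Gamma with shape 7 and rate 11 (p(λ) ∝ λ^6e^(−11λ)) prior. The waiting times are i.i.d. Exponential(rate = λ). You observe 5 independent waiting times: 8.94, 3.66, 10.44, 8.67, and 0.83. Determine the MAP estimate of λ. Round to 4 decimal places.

λ̂_MAP = 0.2526

The Exponential(rate=λ) likelihood is ∝ λ^n e^(−λΣtᵢ). Here n = 5 and Σtᵢ = 8.94 + 3.66 + 10.44 + 8.67 + 0.83 = 32.54.
Posterior ∝ λ^6e^(−11λ) · λ^5e^(−32.54λ) = λ^11e^(−43.54λ), i.e. Gamma(12, 43.54).
Mode = (a−1)/b = 11/43.54 ≈ 0.2526.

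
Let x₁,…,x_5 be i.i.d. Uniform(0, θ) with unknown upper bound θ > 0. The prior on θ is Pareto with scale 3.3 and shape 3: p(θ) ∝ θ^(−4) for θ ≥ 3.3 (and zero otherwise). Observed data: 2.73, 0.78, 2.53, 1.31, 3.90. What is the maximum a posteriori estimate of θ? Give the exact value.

θ̂_MAP = 3.90

The Uniform(0, θ) likelihood is θ^(−n) for θ ≥ max(xᵢ), zero otherwise. Here max(xᵢ) = 3.90.
Posterior ∝ θ^(−4) · θ^(−5) = θ^(−9) on θ ≥ max(3.3, 3.90) = 3.90.
This density is strictly decreasing in θ, so the posterior mode lies at the lower boundary of the support.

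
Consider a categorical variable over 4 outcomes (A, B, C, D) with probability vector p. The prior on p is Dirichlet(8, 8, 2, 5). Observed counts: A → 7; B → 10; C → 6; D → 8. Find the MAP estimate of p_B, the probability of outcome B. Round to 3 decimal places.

MAP estimate of p_B = 0.340

The posterior is Dirichlet(αᵢ + nᵢ) = Dirichlet(15, 18, 8, 13).
For a Dirichlet(a₁,…,a_K) with all aᵢ > 1, the mode has j-th component (aⱼ − 1)/(Σaᵢ − K).
Here Σaᵢ = 54 and K = 4, so p_B = (18 − 1)/(54 − 4) = 17/50 ≈ 0.340.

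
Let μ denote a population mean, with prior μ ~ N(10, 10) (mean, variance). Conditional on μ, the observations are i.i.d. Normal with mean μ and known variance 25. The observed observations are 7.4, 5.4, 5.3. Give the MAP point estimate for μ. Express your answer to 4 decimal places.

μ̂_MAP = 7.8364

n = 3; x̄ = (7.4 + 5.4 + 5.3)/3 = 18.1/3 = 181/30 ≈ 6.0333.
For a Normal prior and Normal likelihood with known variance, the posterior is Normal; its mode equals its mean, the precision-weighted average.
Prior precision 1/σ₀² = 1/10 = 0.1; data precision n/σ² = 3/25 = 0.12.
μ̂ = (0.1·10 + 0.12·(181/30)) / (0.1 + 0.12) = 1.724/0.22 = 431/55 ≈ 7.8364.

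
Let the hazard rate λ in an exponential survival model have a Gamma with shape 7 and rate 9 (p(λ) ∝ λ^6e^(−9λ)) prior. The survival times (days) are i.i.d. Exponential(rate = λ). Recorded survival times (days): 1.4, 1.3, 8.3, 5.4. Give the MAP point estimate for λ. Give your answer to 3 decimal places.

λ̂_MAP = 0.394

The Exponential(rate=λ) likelihood is ∝ λ^n e^(−λΣtᵢ). Here n = 4 and Σtᵢ = 1.4 + 1.3 + 8.3 + 5.4 = 16.4.
Posterior ∝ λ^6e^(−9λ) · λ^4e^(−16.4λ) = λ^10e^(−25.4λ), i.e. Gamma(11, 25.4).
Mode = (a−1)/b = 10/25.4 ≈ 0.394.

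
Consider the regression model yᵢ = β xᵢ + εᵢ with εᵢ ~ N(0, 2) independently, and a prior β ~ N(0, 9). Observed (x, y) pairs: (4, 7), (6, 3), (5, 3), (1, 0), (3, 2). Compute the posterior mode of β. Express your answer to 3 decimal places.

β̂_MAP = 0.768

log p(β | y) = −Σ(yᵢ − βxᵢ)²/(2·2) − β²/(2·9) + const.
Setting the derivative to zero: Σxᵢ(yᵢ − βxᵢ)/2 − β/9 = 0, so β = Σxᵢyᵢ / (Σxᵢ² + σ²/τ²).
Σxᵢyᵢ = 4·7 + 6·3 + 5·3 + 1·0 + 3·2 = 67; Σxᵢ² = 87; σ²/τ² = 2/9.
β̂_MAP = 67 / (87 + 2/9) = 67/(785/9) = 603/785 ≈ 0.768.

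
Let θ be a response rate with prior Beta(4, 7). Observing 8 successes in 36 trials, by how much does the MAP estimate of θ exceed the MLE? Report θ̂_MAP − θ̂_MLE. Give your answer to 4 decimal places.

MAP − MLE = 0.0222

Posterior is Beta(12, 35); MAP = (12−1)/(47−2) = 11/45 ≈ 0.24444.
MLE ignores the prior: θ̂_MLE = k/n = 8/36 ≈ 0.22222.
Difference = 11/45 − 8/36 = 1/45 ≈ 0.0222.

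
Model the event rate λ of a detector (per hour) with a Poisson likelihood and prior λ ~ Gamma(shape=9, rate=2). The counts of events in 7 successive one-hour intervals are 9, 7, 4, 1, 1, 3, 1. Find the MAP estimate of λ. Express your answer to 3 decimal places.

Σxᵢ = 9+7+4+1+1+3+1 = 26, with n = 7.
Posterior ∝ λ^8e^(−2λ) · λ^26e^(−7λ) = λ^34e^(−9λ), i.e. Gamma(shape=35, rate=9).
The mode of a Gamma(a, b) with a ≥ 1 (shape–rate) is (a−1)/b = 34/9 ≈ 3.778.

λ̂_MAP = 3.778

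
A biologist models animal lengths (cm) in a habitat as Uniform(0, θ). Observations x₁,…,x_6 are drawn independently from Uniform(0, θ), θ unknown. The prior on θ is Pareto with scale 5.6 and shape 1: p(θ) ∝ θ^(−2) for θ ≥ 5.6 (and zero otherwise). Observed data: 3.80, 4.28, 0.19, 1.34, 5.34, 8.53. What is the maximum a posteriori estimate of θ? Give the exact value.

θ̂_MAP = 8.53

The Uniform(0, θ) likelihood is θ^(−n) for θ ≥ max(xᵢ), zero otherwise. Here max(xᵢ) = 8.53.
Posterior ∝ θ^(−2) · θ^(−6) = θ^(−8) on θ ≥ max(5.6, 8.53) = 8.53.
This density is strictly decreasing in θ, so the posterior mode lies at the lower boundary of the support.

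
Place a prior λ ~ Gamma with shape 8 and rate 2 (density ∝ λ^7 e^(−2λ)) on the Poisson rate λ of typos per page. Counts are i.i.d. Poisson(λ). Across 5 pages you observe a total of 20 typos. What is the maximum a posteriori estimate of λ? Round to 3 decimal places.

λ̂_MAP = 3.857

Σxᵢ = 20, n = 5.
Posterior ∝ λ^7e^(−2λ) · λ^20e^(−5λ) = λ^27e^(−7λ), i.e. Gamma(shape=28, rate=7).
The mode of a Gamma(a, b) with a ≥ 1 (shape–rate) is (a−1)/b = 27/7 ≈ 3.857.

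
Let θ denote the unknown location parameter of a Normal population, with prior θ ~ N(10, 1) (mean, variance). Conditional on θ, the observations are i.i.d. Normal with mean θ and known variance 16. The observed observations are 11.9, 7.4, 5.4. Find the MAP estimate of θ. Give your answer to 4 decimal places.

θ̂_MAP = 9.7211

n = 3; x̄ = (11.9 + 7.4 + 5.4)/3 = 24.7/3 = 247/30 ≈ 8.2333.
For a Normal prior and Normal likelihood with known variance, the posterior is Normal; its mode equals its mean, the precision-weighted average.
Prior precision 1/σ₀² = 1/1 = 1; data precision n/σ² = 3/16 = 0.1875.
θ̂ = (1·10 + 0.1875·(247/30)) / (1 + 0.1875) = 11.54375/1.1875 = 1847/190 ≈ 9.7211.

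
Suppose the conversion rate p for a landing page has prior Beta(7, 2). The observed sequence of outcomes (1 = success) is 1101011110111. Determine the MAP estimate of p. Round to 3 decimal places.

p̂_MAP = 0.800

Prior: Beta(7, 2).
Data: 10 successes in 13 trials (from the sequence). The binomial likelihood contributes p^10(1−p)^3, so the posterior is Beta(7+10, 2+3) = Beta(17, 5).
For Beta(a, b) with a, b > 1 the mode is (a−1)/(a+b−2) = 16/20 ≈ 0.800.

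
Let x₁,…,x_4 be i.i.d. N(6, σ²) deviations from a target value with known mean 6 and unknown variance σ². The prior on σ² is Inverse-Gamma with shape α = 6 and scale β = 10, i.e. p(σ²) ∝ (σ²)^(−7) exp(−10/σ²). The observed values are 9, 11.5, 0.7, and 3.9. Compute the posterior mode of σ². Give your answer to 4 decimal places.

σ̂²_MAP = 5.0972

Sum of squared deviations about the known mean: SS = (9−6)² + (11.5−6)² + (0.7−6)² + (3.9−6)² = 71.75.
The Normal likelihood contributes (σ²)^(−n/2) exp(−SS/(2σ²)), so the posterior is Inverse-Gamma(α + n/2, β + SS/2) = Inverse-Gamma(8, 45.875).
The mode of Inverse-Gamma(a, b) is b/(a+1) = 45.875/9 ≈ 5.0972.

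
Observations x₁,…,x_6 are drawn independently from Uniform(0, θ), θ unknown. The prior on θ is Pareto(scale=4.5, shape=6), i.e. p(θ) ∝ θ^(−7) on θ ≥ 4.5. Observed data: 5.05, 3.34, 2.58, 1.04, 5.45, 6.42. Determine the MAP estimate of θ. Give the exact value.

The Uniform(0, θ) likelihood is θ^(−n) for θ ≥ max(xᵢ), zero otherwise. Here max(xᵢ) = 6.42.
Posterior ∝ θ^(−7) · θ^(−6) = θ^(−13) on θ ≥ max(4.5, 6.42) = 6.42.
This density is strictly decreasing in θ, so the posterior mode lies at the lower boundary of the support.

θ̂_MAP = 6.42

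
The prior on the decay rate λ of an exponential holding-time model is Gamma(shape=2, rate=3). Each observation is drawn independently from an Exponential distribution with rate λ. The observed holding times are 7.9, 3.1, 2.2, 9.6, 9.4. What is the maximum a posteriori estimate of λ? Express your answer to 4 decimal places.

λ̂_MAP = 0.1705

The Exponential(rate=λ) likelihood is ∝ λ^n e^(−λΣtᵢ). Here n = 5 and Σtᵢ = 7.9 + 3.1 + 2.2 + 9.6 + 9.4 = 32.2.
Posterior ∝ λe^(−3λ) · λ^5e^(−32.2λ) = λ^6e^(−35.2λ), i.e. Gamma(7, 35.2).
Mode = (a−1)/b = 6/35.2 ≈ 0.1705.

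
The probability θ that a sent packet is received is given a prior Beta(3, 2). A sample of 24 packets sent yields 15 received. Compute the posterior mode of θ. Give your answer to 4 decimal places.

Prior: Beta(3, 2).
Data: 15 successes in 24 trials. The binomial likelihood contributes θ^15(1−θ)^9, so the posterior is Beta(3+15, 2+9) = Beta(18, 11).
For Beta(a, b) with a, b > 1 the mode is (a−1)/(a+b−2) = 17/27 ≈ 0.6296.

θ̂_MAP = 0.6296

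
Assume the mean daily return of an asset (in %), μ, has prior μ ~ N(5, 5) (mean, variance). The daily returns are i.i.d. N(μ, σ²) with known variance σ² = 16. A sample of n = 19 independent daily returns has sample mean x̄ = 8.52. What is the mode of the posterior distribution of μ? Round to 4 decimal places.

n = 19, x̄ = 8.52.
For a Normal prior and Normal likelihood with known variance, the posterior is Normal; its mode equals its mean, the precision-weighted average.
Prior precision 1/σ₀² = 1/5 = 0.2; data precision n/σ² = 19/16 = 1.1875.
μ̂ = (0.2·5 + 1.1875·8.52) / (0.2 + 1.1875) = 11.1175/1.3875 = 4447/555 ≈ 8.0126.

μ̂_MAP = 8.0126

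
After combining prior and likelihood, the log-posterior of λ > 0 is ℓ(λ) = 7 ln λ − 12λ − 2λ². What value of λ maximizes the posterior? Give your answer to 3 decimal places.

ℓ'(λ) = 7/λ − 12 − 4λ. Setting this to zero and multiplying by λ: 4λ² + 12λ − 7 = 0.
λ = (−12 + √(12² + 4·4·7)) / (2·4) = (−12 + √256) / 8 = (−12 + 16)/8 = 1/2.
ℓ''(λ) = −7/λ² − 4 < 0, confirming a maximum.

λ̂_MAP = 0.500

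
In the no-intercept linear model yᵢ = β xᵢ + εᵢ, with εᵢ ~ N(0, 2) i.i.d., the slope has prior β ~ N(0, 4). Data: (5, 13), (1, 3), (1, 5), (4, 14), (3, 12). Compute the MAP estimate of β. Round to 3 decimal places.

β̂_MAP = 3.143

log p(β | y) = −Σ(yᵢ − βxᵢ)²/(2·2) − β²/(2·4) + const.
Setting the derivative to zero: Σxᵢ(yᵢ − βxᵢ)/2 − β/4 = 0, so β = Σxᵢyᵢ / (Σxᵢ² + σ²/τ²).
Σxᵢyᵢ = 5·13 + 1·3 + 1·5 + 4·14 + 3·12 = 165; Σxᵢ² = 52; σ²/τ² = 0.5.
β̂_MAP = 165 / (52 + 0.5) = 165/52.5 ≈ 3.143.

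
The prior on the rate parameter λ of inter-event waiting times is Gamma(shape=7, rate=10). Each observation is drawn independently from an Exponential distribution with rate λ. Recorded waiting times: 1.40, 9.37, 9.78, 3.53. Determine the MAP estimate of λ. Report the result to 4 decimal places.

The Exponential(rate=λ) likelihood is ∝ λ^n e^(−λΣtᵢ). Here n = 4 and Σtᵢ = 1.40 + 9.37 + 9.78 + 3.53 = 24.08.
Posterior ∝ λ^6e^(−10λ) · λ^4e^(−24.08λ) = λ^10e^(−34.08λ), i.e. Gamma(11, 34.08).
Mode = (a−1)/b = 10/34.08 ≈ 0.2934.

λ̂_MAP = 0.2934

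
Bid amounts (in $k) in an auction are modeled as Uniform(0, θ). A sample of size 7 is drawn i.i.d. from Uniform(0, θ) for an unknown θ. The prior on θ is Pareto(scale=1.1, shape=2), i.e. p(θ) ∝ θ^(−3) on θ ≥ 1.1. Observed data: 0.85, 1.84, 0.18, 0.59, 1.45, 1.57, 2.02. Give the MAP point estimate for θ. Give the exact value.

The Uniform(0, θ) likelihood is θ^(−n) for θ ≥ max(xᵢ), zero otherwise. Here max(xᵢ) = 2.02.
Posterior ∝ θ^(−3) · θ^(−7) = θ^(−10) on θ ≥ max(1.1, 2.02) = 2.02.
This density is strictly decreasing in θ, so the posterior mode lies at the lower boundary of the support.

θ̂_MAP = 2.02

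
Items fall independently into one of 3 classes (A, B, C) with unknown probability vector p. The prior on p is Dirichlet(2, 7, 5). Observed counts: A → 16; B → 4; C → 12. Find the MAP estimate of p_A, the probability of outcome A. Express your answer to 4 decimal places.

The posterior is Dirichlet(αᵢ + nᵢ) = Dirichlet(18, 11, 17).
For a Dirichlet(a₁,…,a_K) with all aᵢ > 1, the mode has j-th component (aⱼ − 1)/(Σaᵢ − K).
Here Σaᵢ = 46 and K = 3, so p_A = (18 − 1)/(46 − 3) = 17/43 ≈ 0.3953.

MAP estimate of p_A = 0.3953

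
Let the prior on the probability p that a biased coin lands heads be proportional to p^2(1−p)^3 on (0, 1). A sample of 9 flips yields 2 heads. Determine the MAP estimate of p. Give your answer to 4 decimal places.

p̂_MAP = 0.2857

The prior density ∝ p^2(1−p)^3 is the kernel of Beta(3, 4).
Data: 2 successes in 9 trials. The binomial likelihood contributes p^2(1−p)^7, so the posterior is Beta(3+2, 4+7) = Beta(5, 11).
For Beta(a, b) with a, b > 1 the mode is (a−1)/(a+b−2) = 4/14 ≈ 0.2857.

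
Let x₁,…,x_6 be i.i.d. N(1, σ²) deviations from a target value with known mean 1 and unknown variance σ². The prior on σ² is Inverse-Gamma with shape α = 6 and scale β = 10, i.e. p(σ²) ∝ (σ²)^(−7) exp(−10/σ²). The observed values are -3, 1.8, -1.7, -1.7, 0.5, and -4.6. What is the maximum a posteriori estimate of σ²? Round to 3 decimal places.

σ̂²_MAP = 4.142

Sum of squared deviations about the known mean: SS = (-3−1)² + (1.8−1)² + (-1.7−1)² + (-1.7−1)² + (0.5−1)² + (-4.6−1)² = 62.83.
The Normal likelihood contributes (σ²)^(−n/2) exp(−SS/(2σ²)), so the posterior is Inverse-Gamma(α + n/2, β + SS/2) = Inverse-Gamma(9, 41.415).
The mode of Inverse-Gamma(a, b) is b/(a+1) = 41.415/10 ≈ 4.142.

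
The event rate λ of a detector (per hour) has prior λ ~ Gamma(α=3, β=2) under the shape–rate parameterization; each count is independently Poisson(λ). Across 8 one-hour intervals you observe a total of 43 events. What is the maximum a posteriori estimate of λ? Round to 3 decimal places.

Σxᵢ = 43, n = 8.
Posterior ∝ λ^2e^(−2λ) · λ^43e^(−8λ) = λ^45e^(−10λ), i.e. Gamma(shape=46, rate=10).
The mode of a Gamma(a, b) with a ≥ 1 (shape–rate) is (a−1)/b = 45/10 ≈ 4.500.

λ̂_MAP = 4.500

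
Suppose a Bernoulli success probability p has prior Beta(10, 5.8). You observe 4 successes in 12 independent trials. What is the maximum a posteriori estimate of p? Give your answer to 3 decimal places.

p̂_MAP = 0.504

Prior: Beta(10, 5.8).
Data: 4 successes in 12 trials. The binomial likelihood contributes p^4(1−p)^8, so the posterior is Beta(10+4, 5.8+8) = Beta(14, 13.8).
For Beta(a, b) with a, b > 1 the mode is (a−1)/(a+b−2) = 13/25.8 ≈ 0.504.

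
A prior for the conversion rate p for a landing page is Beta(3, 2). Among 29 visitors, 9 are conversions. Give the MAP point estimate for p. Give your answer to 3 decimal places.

Prior: Beta(3, 2).
Data: 9 successes in 29 trials. The binomial likelihood contributes p^9(1−p)^20, so the posterior is Beta(3+9, 2+20) = Beta(12, 22).
For Beta(a, b) with a, b > 1 the mode is (a−1)/(a+b−2) = 11/32 ≈ 0.344.

p̂_MAP = 0.344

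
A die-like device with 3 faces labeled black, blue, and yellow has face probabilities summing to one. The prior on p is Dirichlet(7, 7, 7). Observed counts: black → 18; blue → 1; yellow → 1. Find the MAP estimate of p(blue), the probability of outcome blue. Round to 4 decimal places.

The posterior is Dirichlet(αᵢ + nᵢ) = Dirichlet(25, 8, 8).
For a Dirichlet(a₁,…,a_K) with all aᵢ > 1, the mode has j-th component (aⱼ − 1)/(Σaᵢ − K).
Here Σaᵢ = 41 and K = 3, so p(blue) = (8 − 1)/(41 − 3) = 7/38 ≈ 0.1842.

MAP estimate of p(blue) = 0.1842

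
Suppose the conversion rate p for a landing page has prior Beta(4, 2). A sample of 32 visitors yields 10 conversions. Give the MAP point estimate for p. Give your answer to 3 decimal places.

Prior: Beta(4, 2).
Data: 10 successes in 32 trials. The binomial likelihood contributes p^10(1−p)^22, so the posterior is Beta(4+10, 2+22) = Beta(14, 24).
For Beta(a, b) with a, b > 1 the mode is (a−1)/(a+b−2) = 13/36 ≈ 0.361.

p̂_MAP = 0.361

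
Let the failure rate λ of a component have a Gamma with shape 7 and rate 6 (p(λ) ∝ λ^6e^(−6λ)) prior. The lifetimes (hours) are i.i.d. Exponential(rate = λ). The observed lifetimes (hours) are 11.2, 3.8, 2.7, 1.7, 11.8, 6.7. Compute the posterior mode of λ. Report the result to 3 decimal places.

λ̂_MAP = 0.273

The Exponential(rate=λ) likelihood is ∝ λ^n e^(−λΣtᵢ). Here n = 6 and Σtᵢ = 11.2 + 3.8 + 2.7 + 1.7 + 11.8 + 6.7 = 37.9.
Posterior ∝ λ^6e^(−6λ) · λ^6e^(−37.9λ) = λ^12e^(−43.9λ), i.e. Gamma(13, 43.9).
Mode = (a−1)/b = 12/43.9 ≈ 0.273.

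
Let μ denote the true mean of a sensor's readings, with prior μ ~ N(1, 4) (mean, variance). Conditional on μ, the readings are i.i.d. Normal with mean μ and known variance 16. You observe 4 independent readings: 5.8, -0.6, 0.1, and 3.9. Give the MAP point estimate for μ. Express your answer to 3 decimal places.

n = 4; x̄ = (5.8 + (-0.6) + 0.1 + 3.9)/4 = 9.2/4 = 2.3.
For a Normal prior and Normal likelihood with known variance, the posterior is Normal; its mode equals its mean, the precision-weighted average.
Prior precision 1/σ₀² = 1/4 = 0.25; data precision n/σ² = 4/16 = 0.25.
μ̂ = (0.25·1 + 0.25·2.3) / (0.25 + 0.25) = 0.825/0.5 = 1.650.

μ̂_MAP = 1.650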